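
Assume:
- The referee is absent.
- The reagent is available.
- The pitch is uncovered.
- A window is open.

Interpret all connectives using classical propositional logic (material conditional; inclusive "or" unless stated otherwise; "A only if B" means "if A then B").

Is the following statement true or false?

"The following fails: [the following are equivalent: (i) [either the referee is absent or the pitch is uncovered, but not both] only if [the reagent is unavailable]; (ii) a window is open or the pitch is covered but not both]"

The statement is false.

Let P = "the referee is present" (F), R = "the pitch is covered" (F), Q = "the reagent is available" (T), S = "a window is open" (T).
In symbols: ~(((~P xor ~R) -> ~Q) <-> (S xor R))

~P = ~F = T
~R = ~F = T
~P xor ~R = T xor T = F
~Q = ~T = F
(~P xor ~R) -> ~Q = F -> F = T
S xor R = T xor F = T
((~P xor ~R) -> ~Q) <-> (S xor R) = T <-> T = T
~(((~P xor ~R) -> ~Q) <-> (S xor R)) = ~T = F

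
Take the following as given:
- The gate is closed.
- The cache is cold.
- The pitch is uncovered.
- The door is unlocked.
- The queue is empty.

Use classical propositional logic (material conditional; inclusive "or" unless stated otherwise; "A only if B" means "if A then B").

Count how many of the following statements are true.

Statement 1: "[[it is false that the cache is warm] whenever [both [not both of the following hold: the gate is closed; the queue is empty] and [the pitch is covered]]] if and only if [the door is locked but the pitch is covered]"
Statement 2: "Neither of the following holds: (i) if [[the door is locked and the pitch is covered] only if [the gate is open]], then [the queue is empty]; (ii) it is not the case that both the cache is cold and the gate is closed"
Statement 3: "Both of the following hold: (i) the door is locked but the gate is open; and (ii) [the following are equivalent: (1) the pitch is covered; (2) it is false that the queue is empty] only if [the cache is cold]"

Let Q = "the gate is open" (F), K = "the queue is empty" (T), L = "the pitch is covered" (F), G = "the cache is warm" (F), V = "the door is locked" (F).

Statement 1: Parsed as (((~Q nand K) & L) -> ~G) <-> (V & L)

~Q = ~F = T
~Q nand K = T nand T = F
(~Q nand K) & L = F & F = F
~G = ~F = T
((~Q nand K) & L) -> ~G = F -> T = T
V & L = F & F = F
(((~Q nand K) & L) -> ~G) <-> (V & L) = T <-> F = F
Hence Statement 1 is false.

Statement 2: Formalization: (((V & L) -> Q) -> K) nor (~G nand ~Q)

V & L = F & F = F
(V & L) -> Q = F -> F = T
((V & L) -> Q) -> K = T -> T = T
~G = ~F = T
~Q = ~F = T
~G nand ~Q = T nand T = F
(((V & L) -> Q) -> K) nor (~G nand ~Q) = T nor F = F
Hence Statement 2 is false.

Statement 3: Formalization: (V & Q) & ((L <-> ~K) -> ~G)

V & Q = F & F = F
~K = ~T = F
L <-> ~K = F <-> F = T
~G = ~F = T
(L <-> ~K) -> ~G = T -> T = T
(V & Q) & ((L <-> ~K) -> ~G) = F & T = F
Hence Statement 3 is false.

True statements: 0 (none).

0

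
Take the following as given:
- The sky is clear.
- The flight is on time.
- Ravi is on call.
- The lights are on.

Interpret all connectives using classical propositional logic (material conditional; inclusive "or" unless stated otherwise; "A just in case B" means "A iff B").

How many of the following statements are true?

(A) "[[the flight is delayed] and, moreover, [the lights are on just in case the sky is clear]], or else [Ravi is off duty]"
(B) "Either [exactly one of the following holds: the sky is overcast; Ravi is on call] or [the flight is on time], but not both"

Let Q = "the flight is delayed" (False), K = "the lights are on" (True), R = "the sky is overcast" (False), D = "Ravi is on call" (True).

(A): In symbols: (Q and (K iff not R)) or not D

not R = not False = True
K iff not R = True iff True = True
Q and (K iff not R) = False and True = False
not D = not True = False
(Q and (K iff not R)) or not D = False or False = False
Hence (A) is false.

(B): Formalization: (R xor D) xor not Q

R xor D = False xor True = True
not Q = not False = True
(R xor D) xor not Q = True xor True = False
Hence (B) is false.

True statements: 0 (none).

0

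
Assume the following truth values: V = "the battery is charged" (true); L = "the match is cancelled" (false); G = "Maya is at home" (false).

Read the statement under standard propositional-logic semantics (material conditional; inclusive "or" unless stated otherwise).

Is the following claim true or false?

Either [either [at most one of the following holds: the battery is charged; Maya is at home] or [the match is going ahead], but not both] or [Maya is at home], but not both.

False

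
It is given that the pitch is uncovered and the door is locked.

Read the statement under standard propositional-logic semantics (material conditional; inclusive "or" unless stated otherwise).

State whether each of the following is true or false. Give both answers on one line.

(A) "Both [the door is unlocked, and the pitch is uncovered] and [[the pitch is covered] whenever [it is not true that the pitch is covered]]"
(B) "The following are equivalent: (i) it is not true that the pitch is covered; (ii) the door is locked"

Let K = "the door is locked" (T), W = "the pitch is covered" (F).

(A): Formalization: (¬K ∧ ¬W) ∧ (¬W → W)

¬K = ¬T = F
¬W = ¬F = T
¬K ∧ ¬W = F ∧ T = F
¬W = ¬F = T
¬W → W = T → F = F
(¬K ∧ ¬W) ∧ (¬W → W) = F ∧ F = F
Hence (A) is false.

(B): This is ¬W ↔ K.

¬W = ¬F = T
¬W ↔ K = T ↔ T = T
Hence (B) is true.

(A) false, (B) true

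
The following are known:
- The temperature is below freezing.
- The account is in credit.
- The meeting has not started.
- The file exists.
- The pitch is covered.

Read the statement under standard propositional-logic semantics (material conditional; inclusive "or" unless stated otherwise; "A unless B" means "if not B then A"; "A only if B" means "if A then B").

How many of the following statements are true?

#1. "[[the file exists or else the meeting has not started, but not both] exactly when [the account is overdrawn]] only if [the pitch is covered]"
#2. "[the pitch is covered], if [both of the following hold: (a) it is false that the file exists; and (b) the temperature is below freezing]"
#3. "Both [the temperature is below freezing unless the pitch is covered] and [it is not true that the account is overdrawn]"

3

Let R = "the file exists" (T), M = "the meeting has started" (F), H = "the account is overdrawn" (F), L = "the pitch is covered" (T), U = "the temperature is below freezing" (T).

#1: Parsed as ((R ⊕ ¬M) ↔ H) → L

¬M = ¬F = T
R ⊕ ¬M = T ⊕ T = F
(R ⊕ ¬M) ↔ H = F ↔ F = T
((R ⊕ ¬M) ↔ H) → L = T → T = T
Thus #1 is true.

#2: This is (¬R ∧ U) → L.

¬R = ¬T = F
¬R ∧ U = F ∧ T = F
(¬R ∧ U) → L = F → T = T
So #2 is true.

#3: Formalization: (U ∨ L) ∧ ¬H

U ∨ L = T ∨ T = T
¬H = ¬F = T
(U ∨ L) ∧ ¬H = T ∧ T = T
Hence #3 is true.

3 of the 3 statements are true.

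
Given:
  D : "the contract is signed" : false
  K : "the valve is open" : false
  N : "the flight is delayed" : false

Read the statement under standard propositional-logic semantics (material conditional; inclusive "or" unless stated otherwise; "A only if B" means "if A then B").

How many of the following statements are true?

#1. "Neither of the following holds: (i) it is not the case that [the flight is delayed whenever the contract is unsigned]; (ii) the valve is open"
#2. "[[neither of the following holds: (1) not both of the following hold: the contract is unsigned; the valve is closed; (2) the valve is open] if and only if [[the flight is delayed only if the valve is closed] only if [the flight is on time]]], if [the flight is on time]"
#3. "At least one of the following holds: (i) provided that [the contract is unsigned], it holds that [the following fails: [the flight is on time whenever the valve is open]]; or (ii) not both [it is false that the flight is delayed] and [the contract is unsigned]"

#1: Formalization: not (not D -> N) nor K

not D = not False = True
not D -> N = True -> False = False
not (not D -> N) = not False = True
not (not D -> N) nor K = True nor False = False
Thus #1 is false.

#2: Formalization: not N -> (((not D nand not K) nor K) iff ((N -> not K) -> not N))

not N = not False = True
not D = not False = True
not K = not False = True
not D nand not K = True nand True = False
(not D nand not K) nor K = False nor False = True
not K = not False = True
N -> not K = False -> True = True
not N = not False = True
(N -> not K) -> not N = True -> True = True
((not D nand not K) nor K) iff ((N -> not K) -> not N) = True iff True = True
not N -> (((not D nand not K) nor K) iff ((N -> not K) -> not N)) = True -> True = True
So #2 is true.

#3: Parsed as (not D -> not (K -> not N)) or (not N nand not D)

not D = not False = True
not N = not False = True
K -> not N = False -> True = True
not (K -> not N) = not True = False
not D -> not (K -> not N) = True -> False = False
not N = not False = True
not D = not False = True
not N nand not D = True nand True = False
(not D -> not (K -> not N)) or (not N nand not D) = False or False = False
Hence #3 is false.

True statements: 1.

1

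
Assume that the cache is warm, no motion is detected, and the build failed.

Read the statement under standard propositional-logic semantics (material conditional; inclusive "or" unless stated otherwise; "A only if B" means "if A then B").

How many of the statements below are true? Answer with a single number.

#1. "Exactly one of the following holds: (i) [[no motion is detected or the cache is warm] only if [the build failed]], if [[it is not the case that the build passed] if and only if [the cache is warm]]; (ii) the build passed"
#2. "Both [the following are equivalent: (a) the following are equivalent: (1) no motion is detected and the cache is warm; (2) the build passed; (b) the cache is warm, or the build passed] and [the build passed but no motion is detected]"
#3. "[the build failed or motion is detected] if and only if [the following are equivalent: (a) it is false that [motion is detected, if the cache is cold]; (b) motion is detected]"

Let R = "the build passed" (F), P = "the cache is warm" (T), Q = "motion is detected" (F).

#1: This is ((~R <-> P) -> ((~Q | P) -> ~R)) xor R.

~R = ~F = T
~R <-> P = T <-> T = T
~Q = ~F = T
~Q | P = T | T = T
~R = ~F = T
(~Q | P) -> ~R = T -> T = T
(~R <-> P) -> ((~Q | P) -> ~R) = T -> T = T
((~R <-> P) -> ((~Q | P) -> ~R)) xor R = T xor F = T
So #1 is true.

#2: Formalization: (((~Q & P) <-> R) <-> (P | R)) & (R & ~Q)

~Q = ~F = T
~Q & P = T & T = T
(~Q & P) <-> R = T <-> F = F
P | R = T | F = T
((~Q & P) <-> R) <-> (P | R) = F <-> T = F
~Q = ~F = T
R & ~Q = F & T = F
(((~Q & P) <-> R) <-> (P | R)) & (R & ~Q) = F & F = F
Hence #2 is false.

#3: In symbols: (~R | Q) <-> (~(~P -> Q) <-> Q)

~R = ~F = T
~R | Q = T | F = T
~P = ~T = F
~P -> Q = F -> F = T
~(~P -> Q) = ~T = F
~(~P -> Q) <-> Q = F <-> F = T
(~R | Q) <-> (~(~P -> Q) <-> Q) = T <-> T = T
Hence #3 is true.

True statements: 2 (#1, #3).

2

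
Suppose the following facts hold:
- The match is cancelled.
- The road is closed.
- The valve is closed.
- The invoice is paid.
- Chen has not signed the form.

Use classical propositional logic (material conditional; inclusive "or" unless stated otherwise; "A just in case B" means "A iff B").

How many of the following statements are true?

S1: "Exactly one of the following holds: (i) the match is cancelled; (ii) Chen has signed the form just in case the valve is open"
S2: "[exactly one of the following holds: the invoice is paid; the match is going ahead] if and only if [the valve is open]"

Let P = "the match is cancelled" (True), U = "Chen has signed the form" (False), R = "the valve is open" (False), S = "the invoice is paid" (True).

S1: Parsed as P xor (U iff R)

U iff R = False iff False = True
P xor (U iff R) = True xor True = False
So S1 is false.

S2: Formalization: (S xor not P) iff R

not P = not True = False
S xor not P = True xor False = True
(S xor not P) iff R = True iff False = False
Thus S2 is false.

0 of the 2 statements are true (none).

0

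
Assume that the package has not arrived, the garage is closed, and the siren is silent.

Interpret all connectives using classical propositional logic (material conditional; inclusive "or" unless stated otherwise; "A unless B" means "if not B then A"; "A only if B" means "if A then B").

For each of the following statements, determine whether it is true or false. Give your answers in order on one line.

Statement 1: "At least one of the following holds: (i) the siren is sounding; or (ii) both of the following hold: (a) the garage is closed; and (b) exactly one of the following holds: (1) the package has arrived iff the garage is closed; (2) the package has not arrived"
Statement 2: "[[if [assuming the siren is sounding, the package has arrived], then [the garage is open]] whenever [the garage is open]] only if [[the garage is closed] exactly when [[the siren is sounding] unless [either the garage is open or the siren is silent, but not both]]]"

Let R = "the siren is sounding" (False), Q = "the garage is closed" (True), P = "the package has arrived" (False).

Statement 1: This is R or (Q and ((P iff Q) xor not P)).

P iff Q = False iff True = False
not P = not False = True
(P iff Q) xor not P = False xor True = True
Q and ((P iff Q) xor not P) = True and True = True
R or (Q and ((P iff Q) xor not P)) = False or True = True
So Statement 1 is true.

Statement 2: Formalization: (not Q -> ((R -> P) -> not Q)) -> (Q iff (R or (not Q xor not R)))

not Q = not True = False
R -> P = False -> False = True
not Q = not True = False
(R -> P) -> not Q = True -> False = False
not Q -> ((R -> P) -> not Q) = False -> False = True
not Q = not True = False
not R = not False = True
not Q xor not R = False xor True = True
R or (not Q xor not R) = False or True = True
Q iff (R or (not Q xor not R)) = True iff True = True
(not Q -> ((R -> P) -> not Q)) -> (Q iff (R or (not Q xor not R))) = True -> True = True
Thus Statement 2 is true.

Statement 1 T; Statement 2 T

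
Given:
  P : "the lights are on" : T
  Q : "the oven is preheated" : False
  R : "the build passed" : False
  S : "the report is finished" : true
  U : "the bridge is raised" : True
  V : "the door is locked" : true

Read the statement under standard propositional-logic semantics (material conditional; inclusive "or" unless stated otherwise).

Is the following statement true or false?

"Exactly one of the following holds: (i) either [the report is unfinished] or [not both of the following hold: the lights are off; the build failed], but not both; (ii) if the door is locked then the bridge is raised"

Formalization: (~S xor (~P nand ~R)) xor (V -> U)

~S = ~T = F
~P = ~T = F
~R = ~F = T
~P nand ~R = F nand T = T
~S xor (~P nand ~R) = F xor T = T
V -> U = T -> T = T
(~S xor (~P nand ~R)) xor (V -> U) = T xor T = F

The statement is false.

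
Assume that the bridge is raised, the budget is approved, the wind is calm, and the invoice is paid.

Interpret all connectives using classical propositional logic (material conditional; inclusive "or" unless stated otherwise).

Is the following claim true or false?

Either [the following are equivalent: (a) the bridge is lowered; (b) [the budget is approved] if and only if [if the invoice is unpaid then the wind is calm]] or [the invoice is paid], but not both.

The statement is true.

Let S = "the bridge is raised" (True), H = "the budget is approved" (True), G = "the invoice is paid" (True), P = "the wind is strong" (False).
This is (not S iff (H iff (not G -> not P))) xor G.

not S = not True = False
not G = not True = False
not P = not False = True
not G -> not P = False -> True = True
H iff (not G -> not P) = True iff True = True
not S iff (H iff (not G -> not P)) = False iff True = False
(not S iff (H iff (not G -> not P))) xor G = False xor True = True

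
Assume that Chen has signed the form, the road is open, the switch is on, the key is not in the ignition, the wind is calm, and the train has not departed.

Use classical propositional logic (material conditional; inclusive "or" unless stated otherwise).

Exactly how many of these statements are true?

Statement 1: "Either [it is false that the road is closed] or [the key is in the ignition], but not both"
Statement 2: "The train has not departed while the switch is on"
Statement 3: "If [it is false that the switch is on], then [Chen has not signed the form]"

3

Let Q = "the road is closed" (F), S = "the key is in the ignition" (F), V = "the train has departed" (F), R = "the switch is on" (T), P = "Chen has signed the form" (T).

Statement 1: Formalization: ¬Q ⊕ S

¬Q = ¬F = T
¬Q ⊕ S = T ⊕ F = T
Hence Statement 1 is true.

Statement 2: Parsed as ¬V ∧ R

¬V = ¬F = T
¬V ∧ R = T ∧ T = T
So Statement 2 is true.

Statement 3: Formalization: ¬R → ¬P

¬R = ¬T = F
¬P = ¬T = F
¬R → ¬P = F → F = T
Hence Statement 3 is true.

True statements: 3 (Statement 1, Statement 2, Statement 3).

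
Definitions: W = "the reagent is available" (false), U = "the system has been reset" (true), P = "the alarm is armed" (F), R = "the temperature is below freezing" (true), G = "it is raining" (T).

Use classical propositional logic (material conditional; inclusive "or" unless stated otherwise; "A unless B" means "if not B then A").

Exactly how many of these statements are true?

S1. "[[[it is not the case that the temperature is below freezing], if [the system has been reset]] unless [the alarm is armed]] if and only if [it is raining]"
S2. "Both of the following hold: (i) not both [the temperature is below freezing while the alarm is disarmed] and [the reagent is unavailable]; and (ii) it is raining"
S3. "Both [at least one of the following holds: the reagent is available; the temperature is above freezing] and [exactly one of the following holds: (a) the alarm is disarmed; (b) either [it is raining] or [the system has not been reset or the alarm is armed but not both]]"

0

S1: Formalization: ((U -> not R) or P) iff G

not R = not True = False
U -> not R = True -> False = False
(U -> not R) or P = False or False = False
((U -> not R) or P) iff G = False iff True = False
Hence S1 is false.

S2: This is ((R and not P) nand not W) and G.

not P = not False = True
R and not P = True and True = True
not W = not False = True
(R and not P) nand not W = True nand True = False
((R and not P) nand not W) and G = False and True = False
Hence S2 is false.

S3: This is (W or not R) and (not P xor (G or (not U xor P))).

not R = not True = False
W or not R = False or False = False
not P = not False = True
not U = not True = False
not U xor P = False xor False = False
G or (not U xor P) = True or False = True
not P xor (G or (not U xor P)) = True xor True = False
(W or not R) and (not P xor (G or (not U xor P))) = False and False = False
Thus S3 is false.

Count: 0.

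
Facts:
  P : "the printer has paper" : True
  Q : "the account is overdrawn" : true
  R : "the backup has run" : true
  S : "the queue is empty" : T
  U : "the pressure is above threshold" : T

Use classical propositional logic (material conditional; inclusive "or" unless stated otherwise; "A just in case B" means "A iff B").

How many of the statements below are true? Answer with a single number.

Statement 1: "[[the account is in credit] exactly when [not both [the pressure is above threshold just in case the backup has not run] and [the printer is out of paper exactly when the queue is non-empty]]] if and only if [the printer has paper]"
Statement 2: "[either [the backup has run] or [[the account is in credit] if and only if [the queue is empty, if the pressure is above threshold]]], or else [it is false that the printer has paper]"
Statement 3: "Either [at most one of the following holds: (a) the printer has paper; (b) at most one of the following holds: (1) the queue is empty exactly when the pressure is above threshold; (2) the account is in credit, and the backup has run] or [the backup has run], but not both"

2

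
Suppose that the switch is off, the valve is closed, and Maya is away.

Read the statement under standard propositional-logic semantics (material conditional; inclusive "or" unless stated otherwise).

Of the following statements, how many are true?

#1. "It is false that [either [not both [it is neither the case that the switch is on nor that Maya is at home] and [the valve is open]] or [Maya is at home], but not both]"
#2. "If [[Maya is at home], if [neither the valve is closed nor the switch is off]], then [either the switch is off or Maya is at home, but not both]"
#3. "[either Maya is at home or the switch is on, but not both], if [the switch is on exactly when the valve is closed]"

2

Let V = "the switch is on" (F), R = "Maya is at home" (F), D = "the valve is open" (F).

#1: In symbols: ¬(((V ↓ R) ↑ D) ⊕ R)

V ↓ R = F ↓ F = T
(V ↓ R) ↑ D = T ↑ F = T
((V ↓ R) ↑ D) ⊕ R = T ⊕ F = T
¬(((V ↓ R) ↑ D) ⊕ R) = ¬T = F
Thus #1 is false.

#2: Parsed as ((¬D ↓ ¬V) → R) → (¬V ⊕ R)

¬D = ¬F = T
¬V = ¬F = T
¬D ↓ ¬V = T ↓ T = F
(¬D ↓ ¬V) → R = F → F = T
¬V = ¬F = T
¬V ⊕ R = T ⊕ F = T
((¬D ↓ ¬V) → R) → (¬V ⊕ R) = T → T = T
So #2 is true.

#3: Formalization: (V ↔ ¬D) → (R ⊕ V)

¬D = ¬F = T
V ↔ ¬D = F ↔ T = F
R ⊕ V = F ⊕ F = F
(V ↔ ¬D) → (R ⊕ V) = F → F = T
So #3 is true.

True statements: 2.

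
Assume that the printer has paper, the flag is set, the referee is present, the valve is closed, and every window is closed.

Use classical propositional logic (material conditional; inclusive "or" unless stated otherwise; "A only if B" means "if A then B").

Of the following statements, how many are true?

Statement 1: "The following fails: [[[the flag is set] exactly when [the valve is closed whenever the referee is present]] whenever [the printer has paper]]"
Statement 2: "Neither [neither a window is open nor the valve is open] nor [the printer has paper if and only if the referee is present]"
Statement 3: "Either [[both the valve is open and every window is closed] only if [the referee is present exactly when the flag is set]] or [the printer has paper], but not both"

0

Let D = "the printer has paper" (True), P = "the flag is set" (True), W = "the referee is present" (True), M = "the valve is open" (False), Q = "a window is open" (False).

Statement 1: This is not (D -> (P iff (W -> not M))).

not M = not False = True
W -> not M = True -> True = True
P iff (W -> not M) = True iff True = True
D -> (P iff (W -> not M)) = True -> True = True
not (D -> (P iff (W -> not M))) = not True = False
Thus Statement 1 is false.

Statement 2: This is (Q nor M) nor (D iff W).

Q nor M = False nor False = True
D iff W = True iff True = True
(Q nor M) nor (D iff W) = True nor True = False
Thus Statement 2 is false.

Statement 3: This is ((M and not Q) -> (W iff P)) xor D.

not Q = not False = True
M and not Q = False and True = False
W iff P = True iff True = True
(M and not Q) -> (W iff P) = False -> True = True
((M and not Q) -> (W iff P)) xor D = True xor True = False
Thus Statement 3 is false.

True statements: 0 (none).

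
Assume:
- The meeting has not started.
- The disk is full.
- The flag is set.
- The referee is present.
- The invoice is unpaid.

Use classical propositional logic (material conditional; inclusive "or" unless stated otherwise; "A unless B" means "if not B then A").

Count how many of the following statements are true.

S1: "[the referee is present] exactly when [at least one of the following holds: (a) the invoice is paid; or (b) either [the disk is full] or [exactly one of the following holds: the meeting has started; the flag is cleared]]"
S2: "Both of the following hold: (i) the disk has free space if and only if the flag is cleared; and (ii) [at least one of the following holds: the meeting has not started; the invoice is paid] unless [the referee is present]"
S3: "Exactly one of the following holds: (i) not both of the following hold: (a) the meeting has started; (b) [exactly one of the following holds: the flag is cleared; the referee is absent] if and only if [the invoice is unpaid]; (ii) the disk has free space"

3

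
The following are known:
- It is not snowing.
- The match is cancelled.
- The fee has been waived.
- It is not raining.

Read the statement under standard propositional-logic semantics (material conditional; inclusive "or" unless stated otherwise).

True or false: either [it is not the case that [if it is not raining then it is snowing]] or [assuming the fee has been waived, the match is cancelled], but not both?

False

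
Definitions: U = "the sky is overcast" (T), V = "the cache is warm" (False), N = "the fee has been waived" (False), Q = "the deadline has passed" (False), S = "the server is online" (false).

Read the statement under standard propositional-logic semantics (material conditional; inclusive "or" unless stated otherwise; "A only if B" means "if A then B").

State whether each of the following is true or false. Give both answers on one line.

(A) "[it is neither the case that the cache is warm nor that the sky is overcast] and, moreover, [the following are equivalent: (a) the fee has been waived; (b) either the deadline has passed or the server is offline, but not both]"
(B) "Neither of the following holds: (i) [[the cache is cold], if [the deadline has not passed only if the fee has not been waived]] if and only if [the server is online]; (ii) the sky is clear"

(A): This is (V nor U) and (N iff (Q xor not S)).

V nor U = False nor True = False
not S = not False = True
Q xor not S = False xor True = True
N iff (Q xor not S) = False iff True = False
(V nor U) and (N iff (Q xor not S)) = False and False = False
So (A) is false.

(B): In symbols: (((not Q -> not N) -> not V) iff S) nor not U

not Q = not False = True
not N = not False = True
not Q -> not N = True -> True = True
not V = not False = True
(not Q -> not N) -> not V = True -> True = True
((not Q -> not N) -> not V) iff S = True iff False = False
not U = not True = False
(((not Q -> not N) -> not V) iff S) nor not U = False nor False = True
Thus (B) is true.

(A) false; (B) true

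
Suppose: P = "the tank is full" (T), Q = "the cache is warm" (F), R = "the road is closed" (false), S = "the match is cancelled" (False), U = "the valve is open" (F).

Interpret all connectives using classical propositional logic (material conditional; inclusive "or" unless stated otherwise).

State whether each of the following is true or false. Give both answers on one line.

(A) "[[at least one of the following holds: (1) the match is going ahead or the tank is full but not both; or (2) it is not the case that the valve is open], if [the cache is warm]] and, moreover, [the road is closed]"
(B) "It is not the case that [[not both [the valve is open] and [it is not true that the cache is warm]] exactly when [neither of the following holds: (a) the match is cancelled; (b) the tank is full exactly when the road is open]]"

(A) false, (B) true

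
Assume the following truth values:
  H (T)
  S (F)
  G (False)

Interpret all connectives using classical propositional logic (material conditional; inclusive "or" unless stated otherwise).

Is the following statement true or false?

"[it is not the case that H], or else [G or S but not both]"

The statement is false.

Values: H=True, G=False, S=False.
Parsed as not H or (G xor S)

not H = not True = False
G xor S = False xor False = False
not H or (G xor S) = False or False = False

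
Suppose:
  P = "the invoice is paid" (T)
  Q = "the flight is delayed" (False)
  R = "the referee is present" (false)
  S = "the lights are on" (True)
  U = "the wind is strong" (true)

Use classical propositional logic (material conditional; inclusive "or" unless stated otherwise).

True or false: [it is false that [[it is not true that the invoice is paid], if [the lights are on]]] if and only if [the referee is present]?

Values: S=T, P=T, R=F.
This is ~(S -> ~P) <-> R.

~P = ~T = F
S -> ~P = T -> F = F
~(S -> ~P) = ~F = T
~(S -> ~P) <-> R = T <-> F = F

The statement is false.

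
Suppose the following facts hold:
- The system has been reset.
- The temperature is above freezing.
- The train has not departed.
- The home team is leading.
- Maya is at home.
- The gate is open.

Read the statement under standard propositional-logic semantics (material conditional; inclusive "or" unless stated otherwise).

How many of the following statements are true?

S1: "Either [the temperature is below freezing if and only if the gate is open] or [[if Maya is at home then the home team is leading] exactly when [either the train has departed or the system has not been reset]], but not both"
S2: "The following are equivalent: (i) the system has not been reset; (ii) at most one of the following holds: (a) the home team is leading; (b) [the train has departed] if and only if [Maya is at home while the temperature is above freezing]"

0

Let W = "the temperature is below freezing" (F), M = "the gate is open" (T), D = "Maya is at home" (T), N = "the home team is leading" (T), L = "the train has departed" (F), G = "the system has been reset" (T).

S1: In symbols: (W ↔ M) ⊕ ((D → N) ↔ (L ∨ ¬G))

W ↔ M = F ↔ T = F
D → N = T → T = T
¬G = ¬T = F
L ∨ ¬G = F ∨ F = F
(D → N) ↔ (L ∨ ¬G) = T ↔ F = F
(W ↔ M) ⊕ ((D → N) ↔ (L ∨ ¬G)) = F ⊕ F = F
Hence S1 is false.

S2: Parsed as ¬G ↔ (N ↑ (L ↔ (D ∧ ¬W)))

¬G = ¬T = F
¬W = ¬F = T
D ∧ ¬W = T ∧ T = T
L ↔ (D ∧ ¬W) = F ↔ T = F
N ↑ (L ↔ (D ∧ ¬W)) = T ↑ F = T
¬G ↔ (N ↑ (L ↔ (D ∧ ¬W))) = F ↔ T = F
Thus S2 is false.

True statements: 0 (none).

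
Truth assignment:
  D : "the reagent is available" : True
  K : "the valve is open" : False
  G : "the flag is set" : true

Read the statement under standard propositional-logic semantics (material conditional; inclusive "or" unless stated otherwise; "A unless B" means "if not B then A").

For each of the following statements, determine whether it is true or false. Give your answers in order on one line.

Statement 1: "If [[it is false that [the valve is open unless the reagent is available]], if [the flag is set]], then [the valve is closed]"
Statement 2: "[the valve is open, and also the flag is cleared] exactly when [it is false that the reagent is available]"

Statement 1 True; Statement 2 True

Statement 1: This is (G → ¬(K ∨ D)) → ¬K.

K ∨ D = F ∨ T = T
¬(K ∨ D) = ¬T = F
G → ¬(K ∨ D) = T → F = F
¬K = ¬F = T
(G → ¬(K ∨ D)) → ¬K = F → T = T
Hence Statement 1 is true.

Statement 2: Parsed as (K ∧ ¬G) ↔ ¬D

¬G = ¬T = F
K ∧ ¬G = F ∧ F = F
¬D = ¬T = F
(K ∧ ¬G) ↔ ¬D = F ↔ F = T
Thus Statement 2 is true.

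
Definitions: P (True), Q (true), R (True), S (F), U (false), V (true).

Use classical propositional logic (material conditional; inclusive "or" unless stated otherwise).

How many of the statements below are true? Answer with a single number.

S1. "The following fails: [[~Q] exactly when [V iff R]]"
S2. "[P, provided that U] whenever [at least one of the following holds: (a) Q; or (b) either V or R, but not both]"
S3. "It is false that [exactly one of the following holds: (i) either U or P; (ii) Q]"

3

S1: Formalization: not (not Q iff (V iff R))

not Q = not True = False
V iff R = True iff True = True
not Q iff (V iff R) = False iff True = False
not (not Q iff (V iff R)) = not False = True
So S1 is true.

S2: Parsed as (Q or (V xor R)) -> (U -> P)

V xor R = True xor True = False
Q or (V xor R) = True or False = True
U -> P = False -> True = True
(Q or (V xor R)) -> (U -> P) = True -> True = True
Hence S2 is true.

S3: Parsed as not ((U or P) xor Q)

U or P = False or True = True
(U or P) xor Q = True xor True = False
not ((U or P) xor Q) = not False = True
So S3 is true.

Count: 3.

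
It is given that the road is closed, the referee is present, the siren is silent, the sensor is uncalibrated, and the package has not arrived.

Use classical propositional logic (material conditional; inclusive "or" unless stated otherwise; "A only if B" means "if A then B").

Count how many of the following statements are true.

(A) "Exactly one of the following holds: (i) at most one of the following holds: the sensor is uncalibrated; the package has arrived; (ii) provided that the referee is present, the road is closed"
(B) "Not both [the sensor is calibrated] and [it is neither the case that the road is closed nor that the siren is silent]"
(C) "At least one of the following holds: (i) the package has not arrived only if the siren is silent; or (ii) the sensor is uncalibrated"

Let V = "the sensor is calibrated" (F), U = "the package has arrived" (F), M = "the referee is present" (T), N = "the road is closed" (T), K = "the siren is sounding" (F).

(A): This is (¬V ↑ U) ⊕ (M → N).

¬V = ¬F = T
¬V ↑ U = T ↑ F = T
M → N = T → T = T
(¬V ↑ U) ⊕ (M → N) = T ⊕ T = F
Hence (A) is false.

(B): In symbols: V ↑ (N ↓ ¬K)

¬K = ¬F = T
N ↓ ¬K = T ↓ T = F
V ↑ (N ↓ ¬K) = F ↑ F = T
Thus (B) is true.

(C): Formalization: (¬U → ¬K) ∨ ¬V

¬U = ¬F = T
¬K = ¬F = T
¬U → ¬K = T → T = T
¬V = ¬F = T
(¬U → ¬K) ∨ ¬V = T ∨ T = T
Thus (C) is true.

True statements: 2 ((B), (C)).

2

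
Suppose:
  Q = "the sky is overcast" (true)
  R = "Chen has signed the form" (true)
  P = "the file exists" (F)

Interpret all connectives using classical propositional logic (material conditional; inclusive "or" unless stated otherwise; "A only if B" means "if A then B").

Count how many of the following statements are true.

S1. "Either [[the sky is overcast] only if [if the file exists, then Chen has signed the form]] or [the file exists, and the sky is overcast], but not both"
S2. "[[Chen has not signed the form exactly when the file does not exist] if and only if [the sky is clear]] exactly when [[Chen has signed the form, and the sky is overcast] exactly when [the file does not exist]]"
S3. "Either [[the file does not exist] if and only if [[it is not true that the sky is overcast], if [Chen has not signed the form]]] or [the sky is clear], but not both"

3

S1: In symbols: (Q → (P → R)) ⊕ (P ∧ Q)

P → R = F → T = T
Q → (P → R) = T → T = T
P ∧ Q = F ∧ T = F
(Q → (P → R)) ⊕ (P ∧ Q) = T ⊕ F = T
Hence S1 is true.

S2: In symbols: ((¬R ↔ ¬P) ↔ ¬Q) ↔ ((R ∧ Q) ↔ ¬P)

¬R = ¬T = F
¬P = ¬F = T
¬R ↔ ¬P = F ↔ T = F
¬Q = ¬T = F
(¬R ↔ ¬P) ↔ ¬Q = F ↔ F = T
R ∧ Q = T ∧ T = T
¬P = ¬F = T
(R ∧ Q) ↔ ¬P = T ↔ T = T
((¬R ↔ ¬P) ↔ ¬Q) ↔ ((R ∧ Q) ↔ ¬P) = T ↔ T = T
Hence S2 is true.

S3: Parsed as (¬P ↔ (¬R → ¬Q)) ⊕ ¬Q

¬P = ¬F = T
¬R = ¬T = F
¬Q = ¬T = F
¬R → ¬Q = F → F = T
¬P ↔ (¬R → ¬Q) = T ↔ T = T
¬Q = ¬T = F
(¬P ↔ (¬R → ¬Q)) ⊕ ¬Q = T ⊕ F = T
Hence S3 is true.

True statements: 3.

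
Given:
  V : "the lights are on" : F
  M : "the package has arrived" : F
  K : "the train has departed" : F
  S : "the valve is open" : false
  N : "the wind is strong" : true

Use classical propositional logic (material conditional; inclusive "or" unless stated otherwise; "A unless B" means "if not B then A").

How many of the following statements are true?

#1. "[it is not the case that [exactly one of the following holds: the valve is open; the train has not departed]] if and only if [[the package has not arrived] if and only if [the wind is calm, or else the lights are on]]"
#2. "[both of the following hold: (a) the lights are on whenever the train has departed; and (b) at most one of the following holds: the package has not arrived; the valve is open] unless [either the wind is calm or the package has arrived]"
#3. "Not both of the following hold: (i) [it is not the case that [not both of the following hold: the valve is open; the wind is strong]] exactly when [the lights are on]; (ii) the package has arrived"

#1: Formalization: not (S xor not K) iff (not M iff (not N or V))

not K = not False = True
S xor not K = False xor True = True
not (S xor not K) = not True = False
not M = not False = True
not N = not True = False
not N or V = False or False = False
not M iff (not N or V) = True iff False = False
not (S xor not K) iff (not M iff (not N or V)) = False iff False = True
Thus #1 is true.

#2: Formalization: ((K -> V) and (not M nand S)) or (not N or M)

K -> V = False -> False = True
not M = not False = True
not M nand S = True nand False = True
(K -> V) and (not M nand S) = True and True = True
not N = not True = False
not N or M = False or False = False
((K -> V) and (not M nand S)) or (not N or M) = True or False = True
So #2 is true.

#3: This is (not (S nand N) iff V) nand M.

S nand N = False nand True = True
not (S nand N) = not True = False
not (S nand N) iff V = False iff False = True
(not (S nand N) iff V) nand M = True nand False = True
Hence #3 is true.

Count: 3.

3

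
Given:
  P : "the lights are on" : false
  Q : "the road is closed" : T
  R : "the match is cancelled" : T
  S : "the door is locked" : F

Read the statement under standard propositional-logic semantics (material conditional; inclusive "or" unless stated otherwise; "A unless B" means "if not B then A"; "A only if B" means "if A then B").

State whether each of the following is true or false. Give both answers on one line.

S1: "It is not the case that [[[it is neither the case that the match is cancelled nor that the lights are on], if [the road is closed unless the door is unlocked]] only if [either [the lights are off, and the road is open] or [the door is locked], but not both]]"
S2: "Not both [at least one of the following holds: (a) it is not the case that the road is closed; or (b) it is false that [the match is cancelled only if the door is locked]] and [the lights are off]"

S1 false / S2 false

S1: Formalization: not (((Q or not S) -> (R nor P)) -> ((not P and not Q) xor S))

not S = not False = True
Q or not S = True or True = True
R nor P = True nor False = False
(Q or not S) -> (R nor P) = True -> False = False
not P = not False = True
not Q = not True = False
not P and not Q = True and False = False
(not P and not Q) xor S = False xor False = False
((Q or not S) -> (R nor P)) -> ((not P and not Q) xor S) = False -> False = True
not (((Q or not S) -> (R nor P)) -> ((not P and not Q) xor S)) = not True = False
So S1 is false.

S2: In symbols: (not Q or not (R -> S)) nand not P

not Q = not True = False
R -> S = True -> False = False
not (R -> S) = not False = True
not Q or not (R -> S) = False or True = True
not P = not False = True
(not Q or not (R -> S)) nand not P = True nand True = False
Thus S2 is false.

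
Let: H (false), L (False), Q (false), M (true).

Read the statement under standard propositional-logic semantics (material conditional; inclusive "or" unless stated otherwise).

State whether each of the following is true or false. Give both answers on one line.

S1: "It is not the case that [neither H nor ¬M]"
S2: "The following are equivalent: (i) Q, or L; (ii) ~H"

S1: Formalization: ~(H nor ~M)

~M = ~T = F
H nor ~M = F nor F = T
~(H nor ~M) = ~T = F
Hence S1 is false.

S2: In symbols: (Q | L) <-> ~H

Q | L = F | F = F
~H = ~F = T
(Q | L) <-> ~H = F <-> T = F
Thus S2 is false.

S1 false, S2 false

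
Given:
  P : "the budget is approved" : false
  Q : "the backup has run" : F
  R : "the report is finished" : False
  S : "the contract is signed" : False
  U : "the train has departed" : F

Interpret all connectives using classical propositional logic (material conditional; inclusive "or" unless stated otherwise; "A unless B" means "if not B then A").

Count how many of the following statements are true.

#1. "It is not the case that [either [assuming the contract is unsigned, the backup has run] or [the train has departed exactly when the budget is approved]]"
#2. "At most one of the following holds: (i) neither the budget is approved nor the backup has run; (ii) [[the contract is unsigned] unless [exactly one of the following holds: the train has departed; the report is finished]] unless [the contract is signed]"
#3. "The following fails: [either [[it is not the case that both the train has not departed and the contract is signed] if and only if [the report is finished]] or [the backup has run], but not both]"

1

#1: Parsed as not ((not S -> Q) or (U iff P))

not S = not False = True
not S -> Q = True -> False = False
U iff P = False iff False = True
(not S -> Q) or (U iff P) = False or True = True
not ((not S -> Q) or (U iff P)) = not True = False
Hence #1 is false.

#2: This is (P nor Q) nand ((not S or (U xor R)) or S).

P nor Q = False nor False = True
not S = not False = True
U xor R = False xor False = False
not S or (U xor R) = True or False = True
(not S or (U xor R)) or S = True or False = True
(P nor Q) nand ((not S or (U xor R)) or S) = True nand True = False
So #2 is false.

#3: This is not (((not U nand S) iff R) xor Q).

not U = not False = True
not U nand S = True nand False = True
(not U nand S) iff R = True iff False = False
((not U nand S) iff R) xor Q = False xor False = False
not (((not U nand S) iff R) xor Q) = not False = True
Hence #3 is true.

1 of the 3 statements is true (#3).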